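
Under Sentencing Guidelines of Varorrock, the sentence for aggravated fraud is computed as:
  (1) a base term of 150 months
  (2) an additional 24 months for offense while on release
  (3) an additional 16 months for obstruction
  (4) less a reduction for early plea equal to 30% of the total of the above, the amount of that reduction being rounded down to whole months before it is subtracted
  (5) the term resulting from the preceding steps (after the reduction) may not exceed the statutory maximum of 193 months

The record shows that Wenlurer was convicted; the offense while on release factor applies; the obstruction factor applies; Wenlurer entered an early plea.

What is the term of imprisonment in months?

Sentence: 133 months

Offense while on release enhancement: +24 months
Obstruction enhancement: +16 months
Adjusted term: 150 months + 24 months + 16 months = 190 months
Early plea reduction: 30% of 190 months = 57 months (rounded down)
After reduction: 190 − 57 = 133 months
Cap at 193 months: 133 months is within the cap, no reduction.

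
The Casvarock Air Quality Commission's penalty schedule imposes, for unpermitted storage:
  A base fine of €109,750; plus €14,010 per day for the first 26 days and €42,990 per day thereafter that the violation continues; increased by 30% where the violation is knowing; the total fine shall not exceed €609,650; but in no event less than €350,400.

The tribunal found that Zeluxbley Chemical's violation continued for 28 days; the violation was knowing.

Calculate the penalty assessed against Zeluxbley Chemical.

First 26 days: 26 × €14,010 = €364,260
Remaining days: (28 − 26) × €42,990 = €85,980
Per-day component: €364,260 + €85,980 = €450,240
Base plus per-day: €109,750 + €450,240 = €559,990
Enhancement: 30% of €559,990 = €167,997
Enhanced fine: €559,990 + €167,997 = €727,987
Cap at €609,650: €727,987 exceeds the cap → €609,650
Minimum €350,400: €609,650 meets the minimum, no increase.

€609,650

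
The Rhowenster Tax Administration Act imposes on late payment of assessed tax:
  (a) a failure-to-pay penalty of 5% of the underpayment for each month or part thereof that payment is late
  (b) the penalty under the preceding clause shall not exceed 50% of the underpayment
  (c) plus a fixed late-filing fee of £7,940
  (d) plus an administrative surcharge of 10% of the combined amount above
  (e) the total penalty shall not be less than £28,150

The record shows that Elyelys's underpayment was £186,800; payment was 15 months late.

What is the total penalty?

Accrued rate: 5% × 15 = 75%, capped at 50% → 50%
Failure-to-pay penalty: 50% of £186,800 = £93,400
Penalty before surcharge: £93,400 + £7,940 = £101,340
Administrative surcharge: 10% of £101,340 = £10,134
Total penalty: £101,340 + £10,134 = £111,474
Minimum £28,150: £111,474 meets the minimum, no increase.

£111,474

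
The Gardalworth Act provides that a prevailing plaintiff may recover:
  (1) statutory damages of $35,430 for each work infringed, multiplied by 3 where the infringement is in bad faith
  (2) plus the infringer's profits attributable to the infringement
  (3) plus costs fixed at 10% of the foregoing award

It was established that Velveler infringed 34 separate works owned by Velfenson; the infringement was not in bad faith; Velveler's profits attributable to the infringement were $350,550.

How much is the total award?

Statutory damages: 34 × $35,430 = $1,204,620
Infringement not in bad faith: no ×3 enhancement.
Combined award: $1,204,620 + $350,550 = $1,555,170
Costs: 10% of $1,555,170 = $155,517
Award plus costs: $1,555,170 + $155,517 = $1,710,687

$1,710,687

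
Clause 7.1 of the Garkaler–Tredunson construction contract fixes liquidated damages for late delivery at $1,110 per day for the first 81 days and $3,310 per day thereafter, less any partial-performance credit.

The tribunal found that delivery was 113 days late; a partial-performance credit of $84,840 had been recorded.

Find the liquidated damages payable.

First 81 days: 81 × $1,110 = $89,910
Remaining days: (113 − 81) × $3,310 = $105,920
Accrued per-day damages: $89,910 + $105,920 = $195,830
Less partial-performance credit: $195,830 − $84,840 = $110,990

Liquidated damages: $110,990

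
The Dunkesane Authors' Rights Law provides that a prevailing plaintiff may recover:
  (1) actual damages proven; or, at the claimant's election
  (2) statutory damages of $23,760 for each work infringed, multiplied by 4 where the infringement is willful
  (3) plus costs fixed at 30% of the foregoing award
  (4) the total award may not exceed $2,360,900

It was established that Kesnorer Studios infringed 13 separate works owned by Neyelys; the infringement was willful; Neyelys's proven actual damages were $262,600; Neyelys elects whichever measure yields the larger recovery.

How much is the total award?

Statutory damages: 13 × $23,760 = $308,880
Multiplied by 4: 4 × $308,880 = $1,235,520
Greater of actual damages ($262,600) or enhanced statutory damages ($1,235,520): $1,235,520
Costs: 30% of $1,235,520 = $370,656
Award plus costs: $1,235,520 + $370,656 = $1,606,176
Cap at $2,360,900: $1,606,176 is within the cap, no reduction.

Award: $1,606,176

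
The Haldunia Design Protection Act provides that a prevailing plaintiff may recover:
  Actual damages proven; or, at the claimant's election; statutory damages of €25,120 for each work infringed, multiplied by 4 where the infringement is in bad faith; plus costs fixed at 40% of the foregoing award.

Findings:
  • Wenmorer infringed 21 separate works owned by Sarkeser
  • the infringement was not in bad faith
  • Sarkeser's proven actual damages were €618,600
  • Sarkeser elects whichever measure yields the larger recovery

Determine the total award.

Statutory damages: 21 × €25,120 = €527,520
Infringement not in bad faith: no ×4 enhancement.
Greater of actual damages (€618,600) or statutory damages (€527,520): €618,600
Costs: 40% of €618,600 = €247,440
Award plus costs: €618,600 + €247,440 = €866,040

€866,040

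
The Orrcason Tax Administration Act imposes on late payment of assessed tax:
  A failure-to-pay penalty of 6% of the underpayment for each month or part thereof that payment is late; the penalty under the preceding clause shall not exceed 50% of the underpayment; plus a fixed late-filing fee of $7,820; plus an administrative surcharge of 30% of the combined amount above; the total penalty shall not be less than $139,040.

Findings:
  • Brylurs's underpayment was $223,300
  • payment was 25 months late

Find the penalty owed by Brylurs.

Penalty: $155,311

Accrued rate: 6% × 25 = 150%, capped at 50% → 50%
Failure-to-pay penalty: 50% of $223,300 = $111,650
Penalty before surcharge: $111,650 + $7,820 = $119,470
Administrative surcharge: 30% of $119,470 = $35,841
Total penalty: $119,470 + $35,841 = $155,311
Minimum $139,040: $155,311 meets the minimum, no increase.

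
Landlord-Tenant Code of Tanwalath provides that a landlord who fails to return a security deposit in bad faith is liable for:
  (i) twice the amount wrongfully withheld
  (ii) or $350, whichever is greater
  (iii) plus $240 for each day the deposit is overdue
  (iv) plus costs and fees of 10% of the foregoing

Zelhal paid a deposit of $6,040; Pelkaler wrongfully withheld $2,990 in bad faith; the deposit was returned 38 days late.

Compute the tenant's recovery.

Doubled: 2 × $2,990 = $5,980
Minimum $350: $5,980 meets the minimum, no increase.
Late-return penalty: 38 × $240 = $9,120
Damages plus late penalty: $5,980 + $9,120 = $15,100
Costs and fees: 10% of $15,100 = $1,510
Total recovery: $15,100 + $1,510 = $16,610

$16,610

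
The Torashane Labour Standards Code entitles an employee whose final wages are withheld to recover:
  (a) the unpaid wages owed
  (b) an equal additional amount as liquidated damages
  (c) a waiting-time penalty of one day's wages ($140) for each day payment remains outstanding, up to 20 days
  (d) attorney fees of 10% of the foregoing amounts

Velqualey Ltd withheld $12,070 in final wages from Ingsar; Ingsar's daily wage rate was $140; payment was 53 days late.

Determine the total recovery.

$29,634

Liquidated damages (equal amount): $12,070
Penalty days: min(53, 20) = 20
Waiting-time penalty: 20 × $140 = $2,800
Subtotal: $12,070 + $12,070 + $2,800 = $26,940
Attorney fees: 10% of $26,940 = $2,694
Total award: $26,940 + $2,694 = $29,634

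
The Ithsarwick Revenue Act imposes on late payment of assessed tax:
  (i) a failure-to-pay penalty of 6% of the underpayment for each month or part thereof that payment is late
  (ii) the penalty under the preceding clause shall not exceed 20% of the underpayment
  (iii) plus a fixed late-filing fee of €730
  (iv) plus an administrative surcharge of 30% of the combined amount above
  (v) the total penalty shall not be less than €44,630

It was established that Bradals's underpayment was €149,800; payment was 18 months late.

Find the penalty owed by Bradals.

Penalty: €44,630

Accrued rate: 6% × 18 = 108%, capped at 20% → 20%
Failure-to-pay penalty: 20% of €149,800 = €29,960
Penalty before surcharge: €29,960 + €730 = €30,690
Administrative surcharge: 30% of €30,690 = €9,207
Total penalty: €30,690 + €9,207 = €39,897
Minimum €44,630: €39,897 is below the minimum → €44,630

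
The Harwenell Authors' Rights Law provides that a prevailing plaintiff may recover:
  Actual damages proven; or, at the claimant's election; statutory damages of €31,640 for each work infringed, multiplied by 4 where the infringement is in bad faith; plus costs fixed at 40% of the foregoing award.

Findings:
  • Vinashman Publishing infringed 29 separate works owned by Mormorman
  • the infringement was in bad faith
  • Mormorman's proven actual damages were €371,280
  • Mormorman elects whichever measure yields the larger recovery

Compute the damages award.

€5,138,336

Statutory damages: 29 × €31,640 = €917,560
Multiplied by 4: 4 × €917,560 = €3,670,240
Greater of actual damages (€371,280) or enhanced statutory damages (€3,670,240): €3,670,240
Costs: 40% of €3,670,240 = €1,468,096
Award plus costs: €3,670,240 + €1,468,096 = €5,138,336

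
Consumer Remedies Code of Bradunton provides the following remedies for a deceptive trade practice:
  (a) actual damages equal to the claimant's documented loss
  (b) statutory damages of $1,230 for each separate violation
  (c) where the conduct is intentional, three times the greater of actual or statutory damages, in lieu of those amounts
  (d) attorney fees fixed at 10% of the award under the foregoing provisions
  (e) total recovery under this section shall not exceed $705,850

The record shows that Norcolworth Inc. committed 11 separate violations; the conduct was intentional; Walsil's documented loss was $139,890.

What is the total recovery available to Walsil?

$461,637

Statutory damages: 11 × $1,230 = $13,530
Greater of actual damages ($139,890) or statutory damages ($13,530): $139,890
Trebled: 3 × $139,890 = $419,670
Attorney fees: 10% of $419,670 = $41,967
Total before cap: $419,670 + $41,967 = $461,637
Cap at $705,850: $461,637 is within the cap, no reduction.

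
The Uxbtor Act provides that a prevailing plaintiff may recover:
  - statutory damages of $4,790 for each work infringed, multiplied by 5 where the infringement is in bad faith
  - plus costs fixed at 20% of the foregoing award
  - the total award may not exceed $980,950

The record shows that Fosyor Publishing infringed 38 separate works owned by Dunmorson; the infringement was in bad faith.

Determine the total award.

$980,950

Statutory damages: 38 × $4,790 = $182,020
Multiplied by 5: 5 × $182,020 = $910,100
Costs: 20% of $910,100 = $182,020
Award plus costs: $910,100 + $182,020 = $1,092,120
Cap at $980,950: $1,092,120 exceeds the cap → $980,950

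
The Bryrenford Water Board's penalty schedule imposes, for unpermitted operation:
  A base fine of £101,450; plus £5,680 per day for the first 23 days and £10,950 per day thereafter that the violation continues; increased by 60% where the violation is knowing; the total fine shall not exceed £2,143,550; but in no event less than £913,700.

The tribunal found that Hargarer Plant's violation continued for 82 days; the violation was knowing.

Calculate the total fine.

First 23 days: 23 × £5,680 = £130,640
Remaining days: (82 − 23) × £10,950 = £646,050
Per-day component: £130,640 + £646,050 = £776,690
Base plus per-day: £101,450 + £776,690 = £878,140
Enhancement: 60% of £878,140 = £526,884
Enhanced fine: £878,140 + £526,884 = £1,405,024
Cap at £2,143,550: £1,405,024 is within the cap, no reduction.
Minimum £913,700: £1,405,024 meets the minimum, no increase.

£1,405,024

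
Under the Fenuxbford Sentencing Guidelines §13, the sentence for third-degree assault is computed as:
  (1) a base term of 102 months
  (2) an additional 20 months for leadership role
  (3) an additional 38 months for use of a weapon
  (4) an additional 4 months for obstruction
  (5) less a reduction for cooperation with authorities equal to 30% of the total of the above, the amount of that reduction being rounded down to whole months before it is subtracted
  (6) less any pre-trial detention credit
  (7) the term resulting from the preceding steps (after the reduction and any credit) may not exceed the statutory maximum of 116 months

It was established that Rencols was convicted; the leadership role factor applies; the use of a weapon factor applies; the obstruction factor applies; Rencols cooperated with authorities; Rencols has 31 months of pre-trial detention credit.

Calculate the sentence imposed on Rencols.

Leadership role enhancement: +20 months
Use of a weapon enhancement: +38 months
Obstruction enhancement: +4 months
Adjusted term: 102 months + 20 months + 38 months + 4 months = 164 months
Cooperation with authorities reduction: 30% of 164 months = 49 months (rounded down)
After reduction: 164 − 49 = 115 months
Less pre-trial detention credit: 115 months − 31 months = 84 months
Cap at 116 months: 84 months is within the cap, no reduction.

84 months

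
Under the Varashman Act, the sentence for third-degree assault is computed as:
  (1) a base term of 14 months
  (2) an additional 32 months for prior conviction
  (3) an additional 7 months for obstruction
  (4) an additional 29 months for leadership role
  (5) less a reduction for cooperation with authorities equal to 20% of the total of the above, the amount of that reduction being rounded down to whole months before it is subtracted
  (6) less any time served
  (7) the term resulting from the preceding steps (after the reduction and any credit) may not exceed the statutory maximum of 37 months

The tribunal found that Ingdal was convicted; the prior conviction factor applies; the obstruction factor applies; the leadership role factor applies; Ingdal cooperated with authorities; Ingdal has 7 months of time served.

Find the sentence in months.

Prior conviction enhancement: +32 months
Obstruction enhancement: +7 months
Leadership role enhancement: +29 months
Adjusted term: 14 months + 32 months + 7 months + 29 months = 82 months
Cooperation with authorities reduction: 20% of 82 months = 16 months (rounded down)
After reduction: 82 − 16 = 66 months
Less time served: 66 months − 7 months = 59 months
Cap at 37 months: 59 months exceeds the cap → 37 months

Sentence: 37 months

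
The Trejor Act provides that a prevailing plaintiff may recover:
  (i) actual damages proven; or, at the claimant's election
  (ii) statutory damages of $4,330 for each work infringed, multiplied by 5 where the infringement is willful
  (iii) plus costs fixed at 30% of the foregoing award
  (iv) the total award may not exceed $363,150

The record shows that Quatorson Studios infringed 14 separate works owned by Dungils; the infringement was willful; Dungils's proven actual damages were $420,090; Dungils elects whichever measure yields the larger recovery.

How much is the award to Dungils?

Statutory damages: 14 × $4,330 = $60,620
Multiplied by 5: 5 × $60,620 = $303,100
Greater of actual damages ($420,090) or enhanced statutory damages ($303,100): $420,090
Costs: 30% of $420,090 = $126,027
Award plus costs: $420,090 + $126,027 = $546,117
Cap at $363,150: $546,117 exceeds the cap → $363,150

$363,150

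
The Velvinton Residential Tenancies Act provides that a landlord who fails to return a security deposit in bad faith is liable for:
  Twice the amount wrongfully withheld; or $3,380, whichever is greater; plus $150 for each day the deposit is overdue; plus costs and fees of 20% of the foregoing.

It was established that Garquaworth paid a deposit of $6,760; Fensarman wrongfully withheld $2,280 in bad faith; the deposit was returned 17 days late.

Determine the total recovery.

Doubled: 2 × $2,280 = $4,560
Minimum $3,380: $4,560 meets the minimum, no increase.
Late-return penalty: 17 × $150 = $2,550
Damages plus late penalty: $4,560 + $2,550 = $7,110
Costs and fees: 20% of $7,110 = $1,422
Total recovery: $7,110 + $1,422 = $8,532

$8,532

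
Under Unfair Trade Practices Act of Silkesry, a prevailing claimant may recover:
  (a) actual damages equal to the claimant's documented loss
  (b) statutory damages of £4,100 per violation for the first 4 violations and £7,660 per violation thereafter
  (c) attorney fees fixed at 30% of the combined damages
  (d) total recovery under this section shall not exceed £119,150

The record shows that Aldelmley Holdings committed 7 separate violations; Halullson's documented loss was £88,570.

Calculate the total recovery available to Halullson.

£119,150

First 4 violations: 4 × £4,100 = £16,400
Remaining violations: (7 − 4) × £7,660 = £22,980
Statutory damages: £16,400 + £22,980 = £39,380
Combined damages: £88,570 + £39,380 = £127,950
Attorney fees: 30% of £127,950 = £38,385
Total before cap: £127,950 + £38,385 = £166,335
Cap at £119,150: £166,335 exceeds the cap → £119,150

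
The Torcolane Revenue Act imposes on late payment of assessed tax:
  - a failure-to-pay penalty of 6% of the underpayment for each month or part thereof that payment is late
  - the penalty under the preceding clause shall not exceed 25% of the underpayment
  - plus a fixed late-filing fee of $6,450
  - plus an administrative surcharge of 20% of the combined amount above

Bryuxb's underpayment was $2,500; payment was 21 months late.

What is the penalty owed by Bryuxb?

Accrued rate: 6% × 21 = 126%, capped at 25% → 25%
Failure-to-pay penalty: 25% of $2,500 = $625
Penalty before surcharge: $625 + $6,450 = $7,075
Administrative surcharge: 20% of $7,075 = $1,415
Total penalty: $7,075 + $1,415 = $8,490

Penalty: $8,490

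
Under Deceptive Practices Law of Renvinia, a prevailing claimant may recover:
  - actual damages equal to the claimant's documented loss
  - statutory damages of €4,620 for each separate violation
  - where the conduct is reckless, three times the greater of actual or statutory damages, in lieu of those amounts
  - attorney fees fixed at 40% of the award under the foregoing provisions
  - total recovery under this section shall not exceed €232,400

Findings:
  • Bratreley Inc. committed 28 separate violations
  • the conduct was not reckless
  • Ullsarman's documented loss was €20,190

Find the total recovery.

€209,370

Statutory damages: 28 × €4,620 = €129,360
Conduct not reckless: the in-lieu enhancement does not apply.
Actual plus statutory damages: €20,190 + €129,360 = €149,550
Attorney fees: 40% of €149,550 = €59,820
Total before cap: €149,550 + €59,820 = €209,370
Cap at €232,400: €209,370 is within the cap, no reduction.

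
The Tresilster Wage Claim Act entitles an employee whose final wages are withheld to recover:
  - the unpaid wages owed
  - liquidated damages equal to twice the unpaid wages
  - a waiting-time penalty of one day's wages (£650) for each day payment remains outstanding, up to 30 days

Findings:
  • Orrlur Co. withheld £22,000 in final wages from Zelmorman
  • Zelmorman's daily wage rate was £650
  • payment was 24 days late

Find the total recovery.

£81,600

Doubled: 2 × £22,000 = £44,000
Penalty days: min(24, 30) = 24
Waiting-time penalty: 24 × £650 = £15,600
Total award: £22,000 + £44,000 + £15,600 = £81,600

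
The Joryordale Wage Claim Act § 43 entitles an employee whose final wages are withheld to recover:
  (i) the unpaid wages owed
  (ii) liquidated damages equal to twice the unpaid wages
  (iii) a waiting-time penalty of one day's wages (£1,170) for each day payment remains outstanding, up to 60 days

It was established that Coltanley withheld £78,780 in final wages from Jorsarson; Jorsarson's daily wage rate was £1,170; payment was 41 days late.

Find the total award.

Doubled: 2 × £78,780 = £157,560
Penalty days: min(41, 60) = 41
Waiting-time penalty: 41 × £1,170 = £47,970
Total award: £78,780 + £157,560 + £47,970 = £284,310

Total award: £284,310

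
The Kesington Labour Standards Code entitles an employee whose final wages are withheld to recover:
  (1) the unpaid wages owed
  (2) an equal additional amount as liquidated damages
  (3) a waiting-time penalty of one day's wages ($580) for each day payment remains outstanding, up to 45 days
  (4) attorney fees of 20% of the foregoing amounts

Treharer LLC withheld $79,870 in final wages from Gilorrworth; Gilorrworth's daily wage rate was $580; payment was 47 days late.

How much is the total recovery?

$223,008

Liquidated damages (equal amount): $79,870
Penalty days: min(47, 45) = 45
Waiting-time penalty: 45 × $580 = $26,100
Subtotal: $79,870 + $79,870 + $26,100 = $185,840
Attorney fees: 20% of $185,840 = $37,168
Total award: $185,840 + $37,168 = $223,008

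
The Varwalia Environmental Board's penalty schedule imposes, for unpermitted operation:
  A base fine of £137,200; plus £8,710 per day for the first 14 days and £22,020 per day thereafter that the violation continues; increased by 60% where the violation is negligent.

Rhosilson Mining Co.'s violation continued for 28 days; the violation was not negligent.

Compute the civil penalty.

First 14 days: 14 × £8,710 = £121,940
Remaining days: (28 − 14) × £22,020 = £308,280
Per-day component: £121,940 + £308,280 = £430,220
Base plus per-day: £137,200 + £430,220 = £567,420
The violation was not negligent: no 60% increase.

Civil penalty: £567,420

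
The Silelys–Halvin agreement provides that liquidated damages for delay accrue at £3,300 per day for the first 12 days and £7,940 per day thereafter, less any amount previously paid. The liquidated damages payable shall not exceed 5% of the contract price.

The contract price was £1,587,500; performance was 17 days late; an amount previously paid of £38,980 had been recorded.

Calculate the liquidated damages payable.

First 12 days: 12 × £3,300 = £39,600
Remaining days: (17 − 12) × £7,940 = £39,700
Accrued per-day damages: £39,600 + £39,700 = £79,300
Less amount previously paid: £79,300 − £38,980 = £40,320
Cap: 5% of £1,587,500 = £79,375
Cap at £79,375: £40,320 is within the cap, no reduction.

£40,320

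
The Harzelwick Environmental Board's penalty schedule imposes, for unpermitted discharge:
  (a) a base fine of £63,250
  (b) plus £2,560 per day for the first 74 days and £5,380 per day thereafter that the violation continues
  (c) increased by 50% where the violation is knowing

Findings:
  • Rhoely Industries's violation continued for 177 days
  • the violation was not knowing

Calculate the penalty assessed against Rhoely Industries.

£806,830

First 74 days: 74 × £2,560 = £189,440
Remaining days: (177 − 74) × £5,380 = £554,140
Per-day component: £189,440 + £554,140 = £743,580
Base plus per-day: £63,250 + £743,580 = £806,830
The violation was not knowing: no 50% increase.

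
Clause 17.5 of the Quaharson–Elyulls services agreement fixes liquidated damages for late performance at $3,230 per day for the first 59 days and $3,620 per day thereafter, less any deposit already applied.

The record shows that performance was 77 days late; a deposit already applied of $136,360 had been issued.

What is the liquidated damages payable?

First 59 days: 59 × $3,230 = $190,570
Remaining days: (77 − 59) × $3,620 = $65,160
Accrued per-day damages: $190,570 + $65,160 = $255,730
Less deposit already applied: $255,730 − $136,360 = $119,370

Liquidated damages: $119,370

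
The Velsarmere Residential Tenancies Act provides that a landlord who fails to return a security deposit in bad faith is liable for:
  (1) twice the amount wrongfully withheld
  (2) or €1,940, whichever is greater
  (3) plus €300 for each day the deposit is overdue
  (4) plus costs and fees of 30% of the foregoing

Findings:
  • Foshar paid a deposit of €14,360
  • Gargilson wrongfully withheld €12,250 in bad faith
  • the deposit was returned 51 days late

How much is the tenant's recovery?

Doubled: 2 × €12,250 = €24,500
Minimum €1,940: €24,500 meets the minimum, no increase.
Late-return penalty: 51 × €300 = €15,300
Damages plus late penalty: €24,500 + €15,300 = €39,800
Costs and fees: 30% of €39,800 = €11,940
Total recovery: €39,800 + €11,940 = €51,740

€51,740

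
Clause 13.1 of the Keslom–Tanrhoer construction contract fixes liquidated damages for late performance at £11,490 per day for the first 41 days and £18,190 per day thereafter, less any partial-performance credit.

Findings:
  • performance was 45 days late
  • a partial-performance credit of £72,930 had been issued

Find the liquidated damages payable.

£470,920

First 41 days: 41 × £11,490 = £471,090
Remaining days: (45 − 41) × £18,190 = £72,760
Accrued per-day damages: £471,090 + £72,760 = £543,850
Less partial-performance credit: £543,850 − £72,930 = £470,920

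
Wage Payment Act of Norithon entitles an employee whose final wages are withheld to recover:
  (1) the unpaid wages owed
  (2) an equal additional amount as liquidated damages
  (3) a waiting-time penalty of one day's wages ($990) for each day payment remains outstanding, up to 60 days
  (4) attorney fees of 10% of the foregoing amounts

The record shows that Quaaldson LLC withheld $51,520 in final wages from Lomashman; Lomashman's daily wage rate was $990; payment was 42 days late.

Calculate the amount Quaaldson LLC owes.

$159,082

Liquidated damages (equal amount): $51,520
Penalty days: min(42, 60) = 42
Waiting-time penalty: 42 × $990 = $41,580
Subtotal: $51,520 + $51,520 + $41,580 = $144,620
Attorney fees: 10% of $144,620 = $14,462
Total award: $144,620 + $14,462 = $159,082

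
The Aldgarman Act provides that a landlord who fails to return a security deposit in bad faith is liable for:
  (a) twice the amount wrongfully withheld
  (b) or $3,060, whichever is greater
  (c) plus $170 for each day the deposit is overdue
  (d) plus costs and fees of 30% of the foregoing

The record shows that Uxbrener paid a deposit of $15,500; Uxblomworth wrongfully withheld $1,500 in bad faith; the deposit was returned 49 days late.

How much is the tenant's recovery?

Recovery: $14,807

Doubled: 2 × $1,500 = $3,000
Minimum $3,060: $3,000 is below the minimum → $3,060
Late-return penalty: 49 × $170 = $8,330
Damages plus late penalty: $3,060 + $8,330 = $11,390
Costs and fees: 30% of $11,390 = $3,417
Total recovery: $11,390 + $3,417 = $14,807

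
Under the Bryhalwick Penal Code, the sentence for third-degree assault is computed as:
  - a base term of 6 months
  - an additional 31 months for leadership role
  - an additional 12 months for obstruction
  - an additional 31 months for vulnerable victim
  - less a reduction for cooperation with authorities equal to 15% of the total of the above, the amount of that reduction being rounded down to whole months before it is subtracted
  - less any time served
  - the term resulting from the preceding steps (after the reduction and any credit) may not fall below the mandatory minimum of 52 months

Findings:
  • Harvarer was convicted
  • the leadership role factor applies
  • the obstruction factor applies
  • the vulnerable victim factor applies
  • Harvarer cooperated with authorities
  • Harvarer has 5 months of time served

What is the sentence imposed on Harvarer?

Leadership role enhancement: +31 months
Obstruction enhancement: +12 months
Vulnerable victim enhancement: +31 months
Adjusted term: 6 months + 31 months + 12 months + 31 months = 80 months
Cooperation with authorities reduction: 15% of 80 months = 12 months (rounded down)
After reduction: 80 − 12 = 68 months
Less time served: 68 months − 5 months = 63 months
Minimum 52 months: 63 months meets the minimum, no increase.

63 months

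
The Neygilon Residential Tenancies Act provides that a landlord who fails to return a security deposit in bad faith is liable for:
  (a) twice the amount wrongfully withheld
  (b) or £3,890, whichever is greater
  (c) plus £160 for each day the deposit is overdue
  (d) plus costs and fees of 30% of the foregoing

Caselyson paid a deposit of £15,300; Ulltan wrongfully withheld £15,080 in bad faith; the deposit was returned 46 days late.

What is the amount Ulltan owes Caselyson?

£48,776

Doubled: 2 × £15,080 = £30,160
Minimum £3,890: £30,160 meets the minimum, no increase.
Late-return penalty: 46 × £160 = £7,360
Damages plus late penalty: £30,160 + £7,360 = £37,520
Costs and fees: 30% of £37,520 = £11,256
Total recovery: £37,520 + £11,256 = £48,776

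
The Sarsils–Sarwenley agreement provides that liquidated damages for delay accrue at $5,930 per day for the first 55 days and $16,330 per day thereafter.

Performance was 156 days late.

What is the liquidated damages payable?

Liquidated damages: $1,975,480

First 55 days: 55 × $5,930 = $326,150
Remaining days: (156 − 55) × $16,330 = $1,649,330
Accrued per-day damages: $326,150 + $1,649,330 = $1,975,480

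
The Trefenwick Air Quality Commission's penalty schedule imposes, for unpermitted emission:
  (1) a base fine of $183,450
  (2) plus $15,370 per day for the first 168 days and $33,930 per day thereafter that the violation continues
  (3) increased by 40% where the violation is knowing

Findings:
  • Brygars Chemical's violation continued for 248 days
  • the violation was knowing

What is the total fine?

Civil penalty: $7,672,014

First 168 days: 168 × $15,370 = $2,582,160
Remaining days: (248 − 168) × $33,930 = $2,714,400
Per-day component: $2,582,160 + $2,714,400 = $5,296,560
Base plus per-day: $183,450 + $5,296,560 = $5,480,010
Enhancement: 40% of $5,480,010 = $2,192,004
Enhanced fine: $5,480,010 + $2,192,004 = $7,672,014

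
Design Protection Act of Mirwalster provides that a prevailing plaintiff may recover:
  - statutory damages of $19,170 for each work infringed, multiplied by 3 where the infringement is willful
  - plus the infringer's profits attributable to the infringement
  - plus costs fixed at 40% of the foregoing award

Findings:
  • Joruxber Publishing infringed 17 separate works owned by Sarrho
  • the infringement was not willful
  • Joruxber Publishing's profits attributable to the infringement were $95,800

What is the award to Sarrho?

Statutory damages: 17 × $19,170 = $325,890
Infringement not willful: no ×3 enhancement.
Combined award: $325,890 + $95,800 = $421,690
Costs: 40% of $421,690 = $168,676
Award plus costs: $421,690 + $168,676 = $590,366

$590,366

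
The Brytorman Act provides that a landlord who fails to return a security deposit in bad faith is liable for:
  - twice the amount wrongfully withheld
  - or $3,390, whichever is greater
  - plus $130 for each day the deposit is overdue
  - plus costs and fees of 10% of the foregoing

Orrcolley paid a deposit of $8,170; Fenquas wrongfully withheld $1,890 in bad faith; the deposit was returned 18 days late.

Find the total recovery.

Doubled: 2 × $1,890 = $3,780
Minimum $3,390: $3,780 meets the minimum, no increase.
Late-return penalty: 18 × $130 = $2,340
Damages plus late penalty: $3,780 + $2,340 = $6,120
Costs and fees: 10% of $6,120 = $612
Total recovery: $6,120 + $612 = $6,732

$6,732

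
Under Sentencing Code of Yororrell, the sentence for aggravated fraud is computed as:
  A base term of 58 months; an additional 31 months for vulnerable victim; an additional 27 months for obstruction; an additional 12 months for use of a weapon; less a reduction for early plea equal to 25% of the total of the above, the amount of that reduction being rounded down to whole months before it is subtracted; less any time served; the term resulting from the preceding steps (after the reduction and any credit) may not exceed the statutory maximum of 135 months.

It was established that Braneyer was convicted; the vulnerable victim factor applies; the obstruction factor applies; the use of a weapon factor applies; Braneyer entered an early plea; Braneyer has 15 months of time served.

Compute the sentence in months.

81 months

Vulnerable victim enhancement: +31 months
Obstruction enhancement: +27 months
Use of a weapon enhancement: +12 months
Adjusted term: 58 months + 31 months + 27 months + 12 months = 128 months
Early plea reduction: 25% of 128 months = 32 months (rounded down)
After reduction: 128 − 32 = 96 months
Less time served: 96 months − 15 months = 81 months
Cap at 135 months: 81 months is within the cap, no reduction.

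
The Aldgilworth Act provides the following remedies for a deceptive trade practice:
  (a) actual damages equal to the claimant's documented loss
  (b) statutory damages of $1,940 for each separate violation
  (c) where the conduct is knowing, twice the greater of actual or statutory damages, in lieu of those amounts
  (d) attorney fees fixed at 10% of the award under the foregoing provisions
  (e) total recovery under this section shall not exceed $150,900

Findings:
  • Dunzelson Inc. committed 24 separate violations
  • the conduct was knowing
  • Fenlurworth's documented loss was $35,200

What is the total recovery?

$102,432

Statutory damages: 24 × $1,940 = $46,560
Greater of actual damages ($35,200) or statutory damages ($46,560): $46,560
Doubled: 2 × $46,560 = $93,120
Attorney fees: 10% of $93,120 = $9,312
Total before cap: $93,120 + $9,312 = $102,432
Cap at $150,900: $102,432 is within the cap, no reduction.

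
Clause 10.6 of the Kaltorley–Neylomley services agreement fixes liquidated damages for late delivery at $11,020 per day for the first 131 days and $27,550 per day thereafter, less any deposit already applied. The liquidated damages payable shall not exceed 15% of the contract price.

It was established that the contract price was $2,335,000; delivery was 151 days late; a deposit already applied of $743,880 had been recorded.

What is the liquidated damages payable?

Liquidated damages: $350,250

First 131 days: 131 × $11,020 = $1,443,620
Remaining days: (151 − 131) × $27,550 = $551,000
Accrued per-day damages: $1,443,620 + $551,000 = $1,994,620
Less deposit already applied: $1,994,620 − $743,880 = $1,250,740
Cap: 15% of $2,335,000 = $350,250
Cap at $350,250: $1,250,740 exceeds the cap → $350,250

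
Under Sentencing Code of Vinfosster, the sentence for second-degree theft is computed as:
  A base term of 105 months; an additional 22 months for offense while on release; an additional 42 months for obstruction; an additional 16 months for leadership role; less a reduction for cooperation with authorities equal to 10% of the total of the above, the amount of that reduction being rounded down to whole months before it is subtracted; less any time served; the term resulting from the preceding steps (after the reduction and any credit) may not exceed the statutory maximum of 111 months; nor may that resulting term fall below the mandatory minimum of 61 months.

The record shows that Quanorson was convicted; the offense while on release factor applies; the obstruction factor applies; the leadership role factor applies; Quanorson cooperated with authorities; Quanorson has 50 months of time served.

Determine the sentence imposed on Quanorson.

111 months

Offense while on release enhancement: +22 months
Obstruction enhancement: +42 months
Leadership role enhancement: +16 months
Adjusted term: 105 months + 22 months + 42 months + 16 months = 185 months
Cooperation with authorities reduction: 10% of 185 months = 18 months (rounded down)
After reduction: 185 − 18 = 167 months
Less time served: 167 months − 50 months = 117 months
Cap at 111 months: 117 months exceeds the cap → 111 months
Minimum 61 months: 111 months meets the minimum, no increase.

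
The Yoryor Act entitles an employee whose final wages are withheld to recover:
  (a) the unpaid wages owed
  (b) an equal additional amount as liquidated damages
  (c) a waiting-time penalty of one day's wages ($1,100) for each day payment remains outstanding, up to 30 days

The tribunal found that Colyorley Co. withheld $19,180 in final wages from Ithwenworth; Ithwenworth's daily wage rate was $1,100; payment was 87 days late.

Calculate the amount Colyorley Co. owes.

Liquidated damages (equal amount): $19,180
Penalty days: min(87, 30) = 30
Waiting-time penalty: 30 × $1,100 = $33,000
Total award: $19,180 + $19,180 + $33,000 = $71,360

$71,360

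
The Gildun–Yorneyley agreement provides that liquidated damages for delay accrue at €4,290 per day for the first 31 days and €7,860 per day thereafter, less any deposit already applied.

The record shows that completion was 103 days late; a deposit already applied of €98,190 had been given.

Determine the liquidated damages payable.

First 31 days: 31 × €4,290 = €132,990
Remaining days: (103 − 31) × €7,860 = €565,920
Accrued per-day damages: €132,990 + €565,920 = €698,910
Less deposit already applied: €698,910 − €98,190 = €600,720

€600,720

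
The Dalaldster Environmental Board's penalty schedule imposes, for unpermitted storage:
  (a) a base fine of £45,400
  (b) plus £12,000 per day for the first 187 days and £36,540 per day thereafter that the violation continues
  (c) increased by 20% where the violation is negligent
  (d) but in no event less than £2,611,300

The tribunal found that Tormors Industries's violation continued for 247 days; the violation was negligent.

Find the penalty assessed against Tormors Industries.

First 187 days: 187 × £12,000 = £2,244,000
Remaining days: (247 − 187) × £36,540 = £2,192,400
Per-day component: £2,244,000 + £2,192,400 = £4,436,400
Base plus per-day: £45,400 + £4,436,400 = £4,481,800
Enhancement: 20% of £4,481,800 = £896,360
Enhanced fine: £4,481,800 + £896,360 = £5,378,160
Minimum £2,611,300: £5,378,160 meets the minimum, no increase.

£5,378,160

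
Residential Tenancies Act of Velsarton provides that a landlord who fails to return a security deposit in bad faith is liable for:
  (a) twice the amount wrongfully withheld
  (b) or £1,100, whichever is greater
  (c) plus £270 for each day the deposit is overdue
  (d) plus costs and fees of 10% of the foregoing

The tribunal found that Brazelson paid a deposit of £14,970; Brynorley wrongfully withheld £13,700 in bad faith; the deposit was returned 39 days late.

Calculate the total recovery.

Doubled: 2 × £13,700 = £27,400
Minimum £1,100: £27,400 meets the minimum, no increase.
Late-return penalty: 39 × £270 = £10,530
Damages plus late penalty: £27,400 + £10,530 = £37,930
Costs and fees: 10% of £37,930 = £3,793
Total recovery: £37,930 + £3,793 = £41,723

£41,723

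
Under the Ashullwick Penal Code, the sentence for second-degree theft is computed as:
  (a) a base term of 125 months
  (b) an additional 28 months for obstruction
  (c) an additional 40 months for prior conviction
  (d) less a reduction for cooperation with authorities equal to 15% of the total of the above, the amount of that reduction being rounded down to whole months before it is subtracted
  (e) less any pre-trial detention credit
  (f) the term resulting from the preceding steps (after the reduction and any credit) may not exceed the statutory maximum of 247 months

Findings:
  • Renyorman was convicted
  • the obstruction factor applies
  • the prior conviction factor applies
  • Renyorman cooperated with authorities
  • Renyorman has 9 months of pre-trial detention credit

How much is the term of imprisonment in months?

Obstruction enhancement: +28 months
Prior conviction enhancement: +40 months
Adjusted term: 125 months + 28 months + 40 months = 193 months
Cooperation with authorities reduction: 15% of 193 months = 28 months (rounded down)
After reduction: 193 − 28 = 165 months
Less pre-trial detention credit: 165 months − 9 months = 156 months
Cap at 247 months: 156 months is within the cap, no reduction.

156 months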